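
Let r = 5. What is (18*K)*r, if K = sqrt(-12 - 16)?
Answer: 180*I*sqrt(7) ≈ 476.24*I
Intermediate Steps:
K = 2*I*sqrt(7) (K = sqrt(-28) = 2*I*sqrt(7) ≈ 5.2915*I)
(18*K)*r = (18*(2*I*sqrt(7)))*5 = (36*I*sqrt(7))*5 = 180*I*sqrt(7)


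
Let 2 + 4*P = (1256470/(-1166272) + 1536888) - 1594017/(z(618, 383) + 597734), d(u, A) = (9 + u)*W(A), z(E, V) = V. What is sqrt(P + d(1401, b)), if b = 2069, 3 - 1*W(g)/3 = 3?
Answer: 15*sqrt(51933799369225214760247942)/174391777456 ≈ 619.86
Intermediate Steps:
W(g) = 0 (W(g) = 9 - 3*3 = 9 - 9 = 0)
d(u, A) = 0 (d(u, A) = (9 + u)*0 = 0)
P = 536039257287753225/1395134219648 (P = -1/2 + ((1256470/(-1166272) + 1536888) - 1594017/(383 + 597734))/4 = -1/2 + ((1256470*(-1/1166272) + 1536888) - 1594017/598117)/4 = -1/2 + ((-628235/583136 + 1536888) - 1594017*1/598117)/4 = -1/2 + (896214092533/583136 - 1594017/598117)/4 = -1/2 + (1/4)*(536039954854863049/348783554912) = -1/2 + 536039954854863049/1395134219648 = 536039257287753225/1395134219648 ≈ 3.8422e+5)
sqrt(P + d(1401, b)) = sqrt(536039257287753225/1395134219648 + 0) = sqrt(536039257287753225/1395134219648) = 15*sqrt(51933799369225214760247942)/174391777456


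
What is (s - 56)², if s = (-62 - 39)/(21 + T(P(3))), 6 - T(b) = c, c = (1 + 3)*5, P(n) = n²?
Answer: 243049/49 ≈ 4960.2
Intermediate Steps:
c = 20 (c = 4*5 = 20)
T(b) = -14 (T(b) = 6 - 1*20 = 6 - 20 = -14)
s = -101/7 (s = (-62 - 39)/(21 - 14) = -101/7 ≈ -14.429)
(s - 56)² = (-101/7 - 56)² = (-493/7)² = 243049/49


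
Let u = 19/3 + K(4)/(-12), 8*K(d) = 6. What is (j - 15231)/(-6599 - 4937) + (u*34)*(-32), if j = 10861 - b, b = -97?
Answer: -236106029/34608 ≈ -6822.3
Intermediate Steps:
K(d) = 3/4 (K(d) = (1/8)*6 = 3/4)
j = 10958 (j = 10861 - 1*(-97) = 10861 + 97 = 10958)
u = 301/48 (u = 19/3 + (3/4)/(-12) = 19*(1/3) + (3/4)*(-1/12) = 19/3 - 1/16 = 301/48 ≈ 6.2708)
(j - 15231)/(-6599 - 4937) + (u*34)*(-32) = (10958 - 15231)/(-6599 - 4937) + ((301/48)*34)*(-32) = -4273/(-11536) + (5117/24)*(-32) = -4273*(-1/11536) - 20468/3 = 4273/11536 - 20468/3 = -236106029/34608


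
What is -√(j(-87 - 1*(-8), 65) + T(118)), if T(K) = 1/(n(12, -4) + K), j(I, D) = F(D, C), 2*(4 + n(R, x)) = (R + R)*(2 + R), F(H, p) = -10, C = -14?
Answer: -I*√794958/282 ≈ -3.1617*I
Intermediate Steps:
n(R, x) = -4 + R*(2 + R) (n(R, x) = -4 + ((R + R)*(2 + R))/2 = -4 + ((2*R)*(2 + R))/2 = -4 + (2*R*(2 + R))/2 = -4 + R*(2 + R))
j(I, D) = -10
T(K) = 1/(164 + K) (T(K) = 1/((-4 + 12² + 2*12) + K) = 1/((-4 + 144 + 24) + K) = 1/(164 + K))
-√(j(-87 - 1*(-8), 65) + T(118)) = -√(-10 + 1/(164 + 118)) = -√(-10 + 1/282) = -√(-2819/282) = -I*√794958/282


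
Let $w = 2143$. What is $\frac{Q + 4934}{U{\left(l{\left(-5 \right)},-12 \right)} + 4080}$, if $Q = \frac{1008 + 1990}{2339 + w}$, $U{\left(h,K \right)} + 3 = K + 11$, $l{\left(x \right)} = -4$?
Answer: $\frac{11058593}{9134316} \approx 1.2107$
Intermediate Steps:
$U{\left(h,K \right)} = 8 + K$ ($U{\left(h,K \right)} = -3 + \left(K + 11\right) = -3 + \left(11 + K\right) = 8 + K$)
$Q = \frac{1499}{2241}$ ($Q = \frac{1008 + 1990}{2339 + 2143} = \frac{2998}{4482} = 2998 \cdot \frac{1}{4482} = \frac{1499}{2241} \approx 0.6689$)
$\frac{Q + 4934}{U{\left(l{\left(-5 \right)},-12 \right)} + 4080} = \frac{\frac{1499}{2241} + 4934}{\left(8 - 12\right) + 4080} = \frac{11058593}{2241 \left(-4 + 4080\right)} = \frac{11058593}{2241 \cdot 4076} = \frac{11058593}{2241} \cdot \frac{1}{4076} = \frac{11058593}{9134316}$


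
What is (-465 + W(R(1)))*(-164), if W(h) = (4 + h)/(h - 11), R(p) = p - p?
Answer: 839516/11 ≈ 76320.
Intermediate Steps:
R(p) = 0
W(h) = (4 + h)/(-11 + h)
(-465 + W(R(1)))*(-164) = (-465 + (4 + 0)/(-11 + 0))*(-164) = (-465 + 4/(-11))*(-164) = (-465 - 1/11*4)*(-164) = (-465 - 4/11)*(-164) = -5119/11*(-164) = 839516/11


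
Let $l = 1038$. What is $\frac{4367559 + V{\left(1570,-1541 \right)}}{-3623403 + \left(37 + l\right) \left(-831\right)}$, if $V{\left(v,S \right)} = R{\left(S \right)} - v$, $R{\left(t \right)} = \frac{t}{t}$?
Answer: $- \frac{727665}{752788} \approx -0.96663$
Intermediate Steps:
$R{\left(t \right)} = 1$
$V{\left(v,S \right)} = 1 - v$
$\frac{4367559 + V{\left(1570,-1541 \right)}}{-3623403 + \left(37 + l\right) \left(-831\right)} = \frac{4367559 + \left(1 - 1570\right)}{-3623403 + \left(37 + 1038\right) \left(-831\right)} = \frac{4367559 + \left(1 - 1570\right)}{-3623403 + 1075 \left(-831\right)} = \frac{4367559 - 1569}{-3623403 - 893325} = \frac{4365990}{-4516728} = 4365990 \left(- \frac{1}{4516728}\right) = - \frac{727665}{752788}$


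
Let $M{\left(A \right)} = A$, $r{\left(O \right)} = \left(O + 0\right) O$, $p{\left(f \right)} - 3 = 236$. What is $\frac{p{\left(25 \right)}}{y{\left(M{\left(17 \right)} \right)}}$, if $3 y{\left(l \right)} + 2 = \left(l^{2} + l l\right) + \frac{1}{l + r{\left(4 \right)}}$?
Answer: $\frac{23661}{19009} \approx 1.2447$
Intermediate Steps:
$p{\left(f \right)} = 239$ ($p{\left(f \right)} = 3 + 236 = 239$)
$r{\left(O \right)} = O^{2}$ ($r{\left(O \right)} = O O = O^{2}$)
$y{\left(l \right)} = - \frac{2}{3} + \frac{1}{3 \left(16 + l\right)} + \frac{2 l^{2}}{3}$ ($y{\left(l \right)} = - \frac{2}{3} + \frac{\left(l^{2} + l l\right) + \frac{1}{l + 4^{2}}}{3} = - \frac{2}{3} + \frac{\left(l^{2} + l^{2}\right) + \frac{1}{l + 16}}{3} = - \frac{2}{3} + \frac{2 l^{2} + \frac{1}{16 + l}}{3} = - \frac{2}{3} + \frac{\frac{1}{16 + l} + 2 l^{2}}{3} = - \frac{2}{3} + \left(\frac{1}{3 \left(16 + l\right)} + \frac{2 l^{2}}{3}\right) = - \frac{2}{3} + \frac{1}{3 \left(16 + l\right)} + \frac{2 l^{2}}{3}$)
$\frac{p{\left(25 \right)}}{y{\left(M{\left(17 \right)} \right)}} = \frac{239}{\frac{1}{3} \frac{1}{16 + 17} \left(-31 - 34 + 2 \cdot 17^{3} + 32 \cdot 17^{2}\right)} = \frac{239}{\frac{1}{3} \cdot \frac{1}{33} \left(-31 - 34 + 2 \cdot 4913 + 32 \cdot 289\right)} = \frac{239}{\frac{1}{3} \cdot \frac{1}{33} \left(-31 - 34 + 9826 + 9248\right)} = \frac{239}{\frac{1}{3} \cdot \frac{1}{33} \cdot 19009} = \frac{239}{\frac{19009}{99}} = 239 \cdot \frac{99}{19009} = \frac{23661}{19009}$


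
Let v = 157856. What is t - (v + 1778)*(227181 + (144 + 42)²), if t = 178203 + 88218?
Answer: -41788243197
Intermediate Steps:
t = 266421
t - (v + 1778)*(227181 + (144 + 42)²) = 266421 - (157856 + 1778)*(227181 + (144 + 42)²) = 266421 - 159634*(227181 + 186²) = 266421 - 159634*(227181 + 34596) = 266421 - 159634*261777 = 266421 - 1*41788509618 = 266421 - 41788509618 = -41788243197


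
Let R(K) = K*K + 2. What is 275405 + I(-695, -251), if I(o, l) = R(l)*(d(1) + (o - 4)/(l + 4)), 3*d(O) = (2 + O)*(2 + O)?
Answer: 158749355/247 ≈ 6.4271e+5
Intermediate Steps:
R(K) = 2 + K² (R(K) = K² + 2 = 2 + K²)
d(O) = (2 + O)²/3 (d(O) = ((2 + O)*(2 + O))/3 = (2 + O)²/3)
I(o, l) = (2 + l²)*(3 + (-4 + o)/(4 + l)) (I(o, l) = (2 + l²)*((2 + 1)²/3 + (o - 4)/(l + 4)) = (2 + l²)*((⅓)*3² + (-4 + o)/(4 + l)) = (2 + l²)*((⅓)*9 + (-4 + o)/(4 + l)) = (2 + l²)*(3 + (-4 + o)/(4 + l)))
275405 + I(-695, -251) = 275405 + (2 + (-251)²)*(8 - 695 + 3*(-251))/(4 - 251) = 275405 + (2 + 63001)*(8 - 695 - 753)/(-247) = 275405 - 1/247*63003*(-1440) = 275405 + 90724320/247 = 158749355/247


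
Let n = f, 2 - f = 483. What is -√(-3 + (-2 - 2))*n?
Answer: 481*I*√7 ≈ 1272.6*I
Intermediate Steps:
f = -481 (f = 2 - 1*483 = 2 - 483 = -481)
n = -481
-√(-3 + (-2 - 2))*n = -√(-3 + (-2 - 2))*(-481) = -√(-3 - 4)*(-481) = -√(-7)*(-481) = -I*√7*(-481) = -(-481)*I*√7 = 481*I*√7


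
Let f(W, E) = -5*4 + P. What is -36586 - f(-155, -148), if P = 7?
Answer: -36573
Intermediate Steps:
f(W, E) = -13 (f(W, E) = -5*4 + 7 = -20 + 7 = -13)
-36586 - f(-155, -148) = -36586 - 1*(-13) = -36586 + 13 = -36573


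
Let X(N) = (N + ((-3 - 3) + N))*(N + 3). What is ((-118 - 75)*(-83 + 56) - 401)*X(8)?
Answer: 529100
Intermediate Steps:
X(N) = (-6 + 2*N)*(3 + N) (X(N) = (N + (-6 + N))*(3 + N) = (-6 + 2*N)*(3 + N))
((-118 - 75)*(-83 + 56) - 401)*X(8) = ((-118 - 75)*(-83 + 56) - 401)*(-18 + 2*8**2) = (-193*(-27) - 401)*(-18 + 2*64) = (5211 - 401)*(-18 + 128) = 4810*110 = 529100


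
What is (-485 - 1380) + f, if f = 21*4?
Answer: -1781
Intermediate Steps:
f = 84
(-485 - 1380) + f = (-485 - 1380) + 84 = -1865 + 84 = -1781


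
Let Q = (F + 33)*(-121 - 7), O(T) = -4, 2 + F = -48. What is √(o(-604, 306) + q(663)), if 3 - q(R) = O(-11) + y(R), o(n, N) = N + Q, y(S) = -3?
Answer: 2*√623 ≈ 49.920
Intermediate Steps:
F = -50 (F = -2 - 48 = -50)
Q = 2176 (Q = (-50 + 33)*(-121 - 7) = -17*(-128) = 2176)
o(n, N) = 2176 + N (o(n, N) = N + 2176 = 2176 + N)
q(R) = 10 (q(R) = 3 - (-4 - 3) = 3 - 1*(-7) = 3 + 7 = 10)
√(o(-604, 306) + q(663)) = √((2176 + 306) + 10) = √(2482 + 10) = √2492 = 2*√623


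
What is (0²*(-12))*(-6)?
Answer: 0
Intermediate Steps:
(0²*(-12))*(-6) = (0*(-12))*(-6) = 0*(-6) = 0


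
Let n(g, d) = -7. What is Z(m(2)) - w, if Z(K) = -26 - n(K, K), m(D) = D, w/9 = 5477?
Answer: -49312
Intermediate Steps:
w = 49293 (w = 9*5477 = 49293)
Z(K) = -19 (Z(K) = -26 - 1*(-7) = -26 + 7 = -19)
Z(m(2)) - w = -19 - 1*49293 = -19 - 49293 = -49312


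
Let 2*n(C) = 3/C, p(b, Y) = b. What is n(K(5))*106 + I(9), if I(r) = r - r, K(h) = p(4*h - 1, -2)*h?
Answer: 159/95 ≈ 1.6737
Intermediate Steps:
K(h) = h*(-1 + 4*h) (K(h) = (4*h - 1)*h = (-1 + 4*h)*h = h*(-1 + 4*h))
n(C) = 3/(2*C) (n(C) = (3/C)/2 = 3/(2*C))
I(r) = 0
n(K(5))*106 + I(9) = (3/(2*((5*(-1 + 4*5)))))*106 + 0 = (3/(2*((5*(-1 + 20)))))*106 + 0 = (3/(2*((5*19))))*106 + 0 = ((3/2)/95)*106 + 0 = ((3/2)*(1/95))*106 + 0 = (3/190)*106 + 0 = 159/95 + 0 = 159/95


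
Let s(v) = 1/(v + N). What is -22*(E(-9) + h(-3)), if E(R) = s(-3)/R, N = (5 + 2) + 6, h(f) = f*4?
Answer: 11891/45 ≈ 264.24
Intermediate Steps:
h(f) = 4*f
N = 13 (N = 7 + 6 = 13)
s(v) = 1/(13 + v) (s(v) = 1/(v + 13) = 1/(13 + v))
E(R) = 1/(10*R) (E(R) = 1/((13 - 3)*R) = 1/(10*R))
-22*(E(-9) + h(-3)) = -22*((1/10)/(-9) + 4*(-3)) = -22*((1/10)*(-1/9) - 12) = -22*(-1/90 - 12) = -22*(-1081/90) = 11891/45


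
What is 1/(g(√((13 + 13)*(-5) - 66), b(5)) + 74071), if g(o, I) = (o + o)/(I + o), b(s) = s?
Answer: 16370083/1212577454509 - 140*I/1212577454509 ≈ 1.35e-5 - 1.1546e-10*I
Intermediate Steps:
g(o, I) = 2*o/(I + o) (g(o, I) = (2*o)/(I + o) = 2*o/(I + o))
1/(g(√((13 + 13)*(-5) - 66), b(5)) + 74071) = 1/(2*√((13 + 13)*(-5) - 66)/(5 + √((13 + 13)*(-5) - 66)) + 74071) = 1/(2*√(26*(-5) - 66)/(5 + √(26*(-5) - 66)) + 74071) = 1/(2*√(-130 - 66)/(5 + √(-130 - 66)) + 74071) = 1/(2*√(-196)/(5 + √(-196)) + 74071) = 1/(2*(14*I)/(5 + 14*I) + 74071) = 1/(2*(14*I)*((5 - 14*I)/221) + 74071) = 1/(28*I*(5 - 14*I)/221 + 74071) = 1/(74071 + 28*I*(5 - 14*I)/221)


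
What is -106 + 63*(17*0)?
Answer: -106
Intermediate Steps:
-106 + 63*(17*0) = -106 + 63*0 = -106 + 0 = -106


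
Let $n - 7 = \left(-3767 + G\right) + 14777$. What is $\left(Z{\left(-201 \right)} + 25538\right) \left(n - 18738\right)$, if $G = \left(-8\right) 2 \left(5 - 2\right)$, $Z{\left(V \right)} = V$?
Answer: $-196843153$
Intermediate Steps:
$G = -48$ ($G = - 16 \left(5 - 2\right) = \left(-16\right) 3 = -48$)
$n = 10969$ ($n = 7 + \left(\left(-3767 - 48\right) + 14777\right) = 7 + \left(-3815 + 14777\right) = 7 + 10962 = 10969$)
$\left(Z{\left(-201 \right)} + 25538\right) \left(n - 18738\right) = \left(-201 + 25538\right) \left(10969 - 18738\right) = 25337 \left(-7769\right) = -196843153$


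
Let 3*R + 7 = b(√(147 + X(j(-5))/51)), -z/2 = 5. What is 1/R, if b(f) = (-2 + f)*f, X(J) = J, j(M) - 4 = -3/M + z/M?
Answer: 3037305/137619881 + 6630*√6290/137619881 ≈ 0.025891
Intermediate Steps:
z = -10 (z = -2*5 = -10)
j(M) = 4 - 13/M (j(M) = 4 + (-3/M - 10/M) = 4 - 13/M)
b(f) = f*(-2 + f)
R = -7/3 + 13*√6290*(-2 + 13*√6290/85)/255 (R = -7/3 + (√(147 + (4 - 13/(-5))/51)*(-2 + √(147 + (4 - 13/(-5))/51)))/3 = -7/3 + (√(147 + (4 - 13*(-⅕))*(1/51))*(-2 + √(147 + (4 - 13*(-⅕))*(1/51))))/3 = -7/3 + (√(147 + (4 + 13/5)*(1/51))*(-2 + √(147 + (4 + 13/5)*(1/51))))/3 = -7/3 + (√(147 + (33/5)*(1/51))*(-2 + √(147 + (33/5)*(1/51))))/3 = -7/3 + (√(147 + 11/85)*(-2 + √(147 + 11/85)))/3 = -7/3 + (√(12506/85)*(-2 + √(12506/85)))/3 = -7/3 + ((13*√6290/85)*(-2 + 13*√6290/85))/3 = -7/3 + (13*√6290*(-2 + 13*√6290/85)/85)/3 = -7/3 + 13*√6290*(-2 + 13*√6290/85)/255 ≈ 38.623)
1/R = 1/(11911/255 - 26*√6290/255)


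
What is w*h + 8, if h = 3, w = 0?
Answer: 8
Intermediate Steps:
w*h + 8 = 0*3 + 8 = 0 + 8 = 8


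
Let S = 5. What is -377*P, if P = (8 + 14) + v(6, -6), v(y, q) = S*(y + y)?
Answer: -30914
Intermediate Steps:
v(y, q) = 10*y (v(y, q) = 5*(y + y) = 5*(2*y) = 10*y)
P = 82 (P = (8 + 14) + 10*6 = 22 + 60 = 82)
-377*P = -377*82 = -30914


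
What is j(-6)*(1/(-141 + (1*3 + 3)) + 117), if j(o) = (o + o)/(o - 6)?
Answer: 15794/135 ≈ 116.99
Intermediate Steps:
j(o) = 2*o/(-6 + o) (j(o) = (2*o)/(-6 + o) = 2*o/(-6 + o))
j(-6)*(1/(-141 + (1*3 + 3)) + 117) = (2*(-6)/(-6 - 6))*(1/(-141 + (1*3 + 3)) + 117) = (2*(-6)/(-12))*(1/(-141 + (3 + 3)) + 117) = (2*(-6)*(-1/12))*(1/(-141 + 6) + 117) = 1*(1/(-135) + 117) = 1*(-1/135 + 117) = 1*(15794/135) = 15794/135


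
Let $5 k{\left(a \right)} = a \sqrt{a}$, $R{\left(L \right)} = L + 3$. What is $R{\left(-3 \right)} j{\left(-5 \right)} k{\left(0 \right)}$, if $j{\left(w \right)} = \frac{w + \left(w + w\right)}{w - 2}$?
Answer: $0$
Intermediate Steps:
$R{\left(L \right)} = 3 + L$
$k{\left(a \right)} = \frac{a^{\frac{3}{2}}}{5}$ ($k{\left(a \right)} = \frac{a \sqrt{a}}{5} = \frac{a^{\frac{3}{2}}}{5}$)
$j{\left(w \right)} = \frac{3 w}{-2 + w}$ ($j{\left(w \right)} = \frac{w + 2 w}{-2 + w} = \frac{3 w}{-2 + w}$)
$R{\left(-3 \right)} j{\left(-5 \right)} k{\left(0 \right)} = \left(3 - 3\right) 3 \left(-5\right) \frac{1}{-2 - 5} \frac{0^{\frac{3}{2}}}{5} = 0 \cdot 3 \left(-5\right) \frac{1}{-7} \cdot \frac{1}{5} \cdot 0 = 0 \cdot 3 \left(-5\right) \left(- \frac{1}{7}\right) 0 = 0 \cdot \frac{15}{7} \cdot 0 = 0 \cdot 0 = 0$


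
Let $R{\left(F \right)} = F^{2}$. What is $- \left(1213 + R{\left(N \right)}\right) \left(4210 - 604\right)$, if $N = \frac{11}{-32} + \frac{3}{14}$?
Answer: $- \frac{109738385187}{25088} \approx -4.3741 \cdot 10^{6}$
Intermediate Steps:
$N = - \frac{29}{224}$ ($N = 11 \left(- \frac{1}{32}\right) + 3 \cdot \frac{1}{14} = - \frac{11}{32} + \frac{3}{14} = - \frac{29}{224} \approx -0.12946$)
$- \left(1213 + R{\left(N \right)}\right) \left(4210 - 604\right) = - \left(1213 + \left(- \frac{29}{224}\right)^{2}\right) \left(4210 - 604\right) = - \left(1213 + \frac{841}{50176}\right) 3606 = - \frac{60864329 \cdot 3606}{50176} = \left(-1\right) \frac{109738385187}{25088} = - \frac{109738385187}{25088}$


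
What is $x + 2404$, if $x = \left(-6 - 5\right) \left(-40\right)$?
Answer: $2844$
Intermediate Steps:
$x = 440$ ($x = \left(-6 - 5\right) \left(-40\right) = \left(-11\right) \left(-40\right) = 440$)
$x + 2404 = 440 + 2404 = 2844$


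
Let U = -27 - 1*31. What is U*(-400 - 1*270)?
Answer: 38860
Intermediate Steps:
U = -58 (U = -27 - 31 = -58)
U*(-400 - 1*270) = -58*(-400 - 1*270) = -58*(-400 - 270) = -58*(-670) = 38860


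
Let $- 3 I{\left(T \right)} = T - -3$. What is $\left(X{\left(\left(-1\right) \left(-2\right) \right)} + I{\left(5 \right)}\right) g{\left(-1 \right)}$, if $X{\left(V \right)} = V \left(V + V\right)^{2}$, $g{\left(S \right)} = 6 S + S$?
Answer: $- \frac{616}{3} \approx -205.33$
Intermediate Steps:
$I{\left(T \right)} = -1 - \frac{T}{3}$ ($I{\left(T \right)} = - \frac{T - -3}{3} = - \frac{T + 3}{3} = - \frac{3 + T}{3} = -1 - \frac{T}{3}$)
$g{\left(S \right)} = 7 S$
$X{\left(V \right)} = 4 V^{3}$ ($X{\left(V \right)} = V \left(2 V\right)^{2} = V 4 V^{2} = 4 V^{3}$)
$\left(X{\left(\left(-1\right) \left(-2\right) \right)} + I{\left(5 \right)}\right) g{\left(-1 \right)} = \left(4 \left(\left(-1\right) \left(-2\right)\right)^{3} - \frac{8}{3}\right) 7 \left(-1\right) = \left(4 \cdot 2^{3} - \frac{8}{3}\right) \left(-7\right) = \left(4 \cdot 8 - \frac{8}{3}\right) \left(-7\right) = \left(32 - \frac{8}{3}\right) \left(-7\right) = \frac{88}{3} \left(-7\right) = - \frac{616}{3}$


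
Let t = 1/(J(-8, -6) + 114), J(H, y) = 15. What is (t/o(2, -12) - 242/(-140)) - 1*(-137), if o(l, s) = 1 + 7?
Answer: 5010911/36120 ≈ 138.73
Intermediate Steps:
o(l, s) = 8
t = 1/129 (t = 1/(15 + 114) = 1/129 ≈ 0.0077519)
(t/o(2, -12) - 242/(-140)) - 1*(-137) = ((1/129)/8 - 242/(-140)) - 1*(-137) = ((1/129)*(1/8) - 242*(-1/140)) + 137 = (1/1032 + 121/70) + 137 = 62471/36120 + 137 = 5010911/36120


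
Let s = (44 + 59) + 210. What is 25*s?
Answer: 7825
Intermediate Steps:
s = 313 (s = 103 + 210 = 313)
25*s = 25*313 = 7825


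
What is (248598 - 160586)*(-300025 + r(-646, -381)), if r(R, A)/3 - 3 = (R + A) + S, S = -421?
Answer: -26787332320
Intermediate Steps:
r(R, A) = -1254 + 3*A + 3*R (r(R, A) = 9 + 3*((R + A) - 421) = 9 + 3*((A + R) - 421) = 9 + 3*(-421 + A + R) = 9 + (-1263 + 3*A + 3*R) = -1254 + 3*A + 3*R)
(248598 - 160586)*(-300025 + r(-646, -381)) = (248598 - 160586)*(-300025 + (-1254 + 3*(-381) + 3*(-646))) = 88012*(-300025 + (-1254 - 1143 - 1938)) = 88012*(-300025 - 4335) = 88012*(-304360) = -26787332320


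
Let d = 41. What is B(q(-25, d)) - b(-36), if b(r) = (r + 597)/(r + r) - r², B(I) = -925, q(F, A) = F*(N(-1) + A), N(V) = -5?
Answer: 9091/24 ≈ 378.79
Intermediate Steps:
q(F, A) = F*(-5 + A)
b(r) = -r² + (597 + r)/(2*r) (b(r) = (597 + r)/((2*r)) - r² = (597 + r)*(1/(2*r)) - r² = (597 + r)/(2*r) - r² = -r² + (597 + r)/(2*r))
B(q(-25, d)) - b(-36) = -925 - (597 - 36 - 2*(-36)³)/(2*(-36)) = -925 - (-1)*(597 - 36 - 2*(-46656))/(2*36) = -925 - (-1)*(597 - 36 + 93312)/(2*36) = -925 - (-1)*93873/(2*36) = -925 - 1*(-31291/24) = -925 + 31291/24 = 9091/24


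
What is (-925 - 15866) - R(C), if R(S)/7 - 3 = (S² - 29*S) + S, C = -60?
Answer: -53772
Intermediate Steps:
R(S) = 21 - 196*S + 7*S² (R(S) = 21 + 7*((S² - 29*S) + S) = 21 + 7*(S² - 28*S) = 21 + (-196*S + 7*S²) = 21 - 196*S + 7*S²)
(-925 - 15866) - R(C) = (-925 - 15866) - (21 - 196*(-60) + 7*(-60)²) = -16791 - (21 + 11760 + 7*3600) = -16791 - (21 + 11760 + 25200) = -16791 - 1*36981 = -16791 - 36981 = -53772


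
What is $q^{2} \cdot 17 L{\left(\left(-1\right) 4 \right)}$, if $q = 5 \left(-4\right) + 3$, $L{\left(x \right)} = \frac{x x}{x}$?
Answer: $-19652$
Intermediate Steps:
$L{\left(x \right)} = x$ ($L{\left(x \right)} = \frac{x^{2}}{x} = x$)
$q = -17$ ($q = -20 + 3 = -17$)
$q^{2} \cdot 17 L{\left(\left(-1\right) 4 \right)} = \left(-17\right)^{2} \cdot 17 \left(\left(-1\right) 4\right) = 289 \cdot 17 \left(-4\right) = 289 \left(-68\right) = -19652$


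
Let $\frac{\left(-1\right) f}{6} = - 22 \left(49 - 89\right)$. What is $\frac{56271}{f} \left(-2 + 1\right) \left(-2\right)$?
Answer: $- \frac{18757}{880} \approx -21.315$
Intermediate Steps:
$f = -5280$ ($f = - 6 \left(- 22 \left(49 - 89\right)\right) = - 6 \left(\left(-22\right) \left(-40\right)\right) = \left(-6\right) 880 = -5280$)
$\frac{56271}{f} \left(-2 + 1\right) \left(-2\right) = \frac{56271}{-5280} \left(-2 + 1\right) \left(-2\right) = 56271 \left(- \frac{1}{5280}\right) \left(\left(-1\right) \left(-2\right)\right) = \left(- \frac{18757}{1760}\right) 2 = - \frac{18757}{880}$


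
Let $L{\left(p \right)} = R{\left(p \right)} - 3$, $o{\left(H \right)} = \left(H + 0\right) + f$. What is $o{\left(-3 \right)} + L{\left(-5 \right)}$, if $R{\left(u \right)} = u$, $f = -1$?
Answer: $-12$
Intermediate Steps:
$o{\left(H \right)} = -1 + H$ ($o{\left(H \right)} = \left(H + 0\right) - 1 = H - 1 = -1 + H$)
$L{\left(p \right)} = -3 + p$ ($L{\left(p \right)} = p - 3 = -3 + p$)
$o{\left(-3 \right)} + L{\left(-5 \right)} = \left(-1 - 3\right) - 8 = -4 - 8 = -12$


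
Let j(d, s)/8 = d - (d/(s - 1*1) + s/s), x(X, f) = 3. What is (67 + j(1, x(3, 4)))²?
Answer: 3969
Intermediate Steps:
j(d, s) = -8 + 8*d - 8*d/(-1 + s) (j(d, s) = 8*(d - (d/(s - 1*1) + s/s)) = 8*(d - (d/(s - 1) + 1)) = 8*(d - (d/(-1 + s) + 1)) = 8*(d - (1 + d/(-1 + s))) = 8*(d + (-1 - d/(-1 + s))) = 8*(-1 + d - d/(-1 + s)) = -8 + 8*d - 8*d/(-1 + s))
(67 + j(1, x(3, 4)))² = (67 + 8*(1 - 1*3 - 2*1 + 1*3)/(-1 + 3))² = (67 + 8*(1 - 3 - 2 + 3)/2)² = (67 + 8*(½)*(-1))² = (67 - 4)² = 63² = 3969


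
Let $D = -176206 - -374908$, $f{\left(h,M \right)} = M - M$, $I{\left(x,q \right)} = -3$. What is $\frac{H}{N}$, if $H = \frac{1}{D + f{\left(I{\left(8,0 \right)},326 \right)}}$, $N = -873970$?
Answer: $- \frac{1}{173659586940} \approx -5.7584 \cdot 10^{-12}$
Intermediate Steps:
$f{\left(h,M \right)} = 0$
$D = 198702$ ($D = -176206 + 374908 = 198702$)
$H = \frac{1}{198702}$ ($H = \frac{1}{198702 + 0} = \frac{1}{198702} \approx 5.0327 \cdot 10^{-6}$)
$\frac{H}{N} = \frac{1}{198702 \left(-873970\right)} = \frac{1}{198702} \left(- \frac{1}{873970}\right) = - \frac{1}{173659586940}$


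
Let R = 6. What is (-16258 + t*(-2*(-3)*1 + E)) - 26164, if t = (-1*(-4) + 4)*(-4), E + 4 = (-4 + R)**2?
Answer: -42614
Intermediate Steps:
E = 0 (E = -4 + (-4 + 6)**2 = -4 + 2**2 = -4 + 4 = 0)
t = -32 (t = (4 + 4)*(-4) = 8*(-4) = -32)
(-16258 + t*(-2*(-3)*1 + E)) - 26164 = (-16258 - 32*(-2*(-3)*1 + 0)) - 26164 = (-16258 - 32*(6*1 + 0)) - 26164 = (-16258 - 32*(6 + 0)) - 26164 = (-16258 - 32*6) - 26164 = (-16258 - 192) - 26164 = -16450 - 26164 = -42614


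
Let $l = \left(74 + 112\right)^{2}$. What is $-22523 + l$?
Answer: $12073$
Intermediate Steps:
$l = 34596$ ($l = 186^{2} = 34596$)
$-22523 + l = -22523 + 34596 = 12073$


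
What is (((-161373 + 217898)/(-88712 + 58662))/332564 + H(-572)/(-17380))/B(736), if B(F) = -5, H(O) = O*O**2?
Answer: -1700259117726681/789490307800 ≈ -2153.6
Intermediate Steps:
H(O) = O**3
(((-161373 + 217898)/(-88712 + 58662))/332564 + H(-572)/(-17380))/B(736) = (((-161373 + 217898)/(-88712 + 58662))/332564 + (-572)**3/(-17380))/(-5) = ((56525/(-30050))*(1/332564) - 187149248*(-1/17380))*(-1/5) = ((56525*(-1/30050))*(1/332564) + 4253392/395)*(-1/5) = (-2261/1202*1/332564 + 4253392/395)*(-1/5) = (-2261/399741928 + 4253392/395)*(-1/5) = (1700259117726681/157898061560)*(-1/5) = -1700259117726681/789490307800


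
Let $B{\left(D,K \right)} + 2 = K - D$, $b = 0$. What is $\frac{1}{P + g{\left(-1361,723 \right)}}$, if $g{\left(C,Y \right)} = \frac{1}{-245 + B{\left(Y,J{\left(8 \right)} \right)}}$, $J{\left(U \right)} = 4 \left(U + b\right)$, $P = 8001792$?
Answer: $\frac{938}{7505680895} \approx 1.2497 \cdot 10^{-7}$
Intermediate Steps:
$J{\left(U \right)} = 4 U$ ($J{\left(U \right)} = 4 \left(U + 0\right) = 4 U$)
$B{\left(D,K \right)} = -2 + K - D$ ($B{\left(D,K \right)} = -2 - \left(D - K\right) = -2 + K - D$)
$g{\left(C,Y \right)} = \frac{1}{-215 - Y}$ ($g{\left(C,Y \right)} = \frac{1}{-245 - \left(-30 + Y\right)} = \frac{1}{-215 - Y}$)
$\frac{1}{P + g{\left(-1361,723 \right)}} = \frac{1}{8001792 - \frac{1}{215 + 723}} = \frac{1}{8001792 - \frac{1}{938}} = \frac{1}{\frac{7505680895}{938}} = \frac{938}{7505680895}$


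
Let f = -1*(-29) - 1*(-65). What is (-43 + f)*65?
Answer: 3315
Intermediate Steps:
f = 94 (f = 29 + 65 = 94)
(-43 + f)*65 = (-43 + 94)*65 = 51*65 = 3315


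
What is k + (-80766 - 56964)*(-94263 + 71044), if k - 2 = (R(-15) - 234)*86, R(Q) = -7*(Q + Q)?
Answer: 3197950808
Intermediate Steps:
R(Q) = -14*Q
k = -2062 (k = 2 + (-14*(-15) - 234)*86 = 2 + (210 - 234)*86 = 2 - 24*86 = 2 - 2064 = -2062)
k + (-80766 - 56964)*(-94263 + 71044) = -2062 + (-80766 - 56964)*(-94263 + 71044) = -2062 - 137730*(-23219) = -2062 + 3197952870 = 3197950808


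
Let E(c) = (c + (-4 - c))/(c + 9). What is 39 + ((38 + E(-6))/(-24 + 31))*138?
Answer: 5333/7 ≈ 761.86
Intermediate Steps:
E(c) = -4/(9 + c)
39 + ((38 + E(-6))/(-24 + 31))*138 = 39 + ((38 - 4/(9 - 6))/(-24 + 31))*138 = 39 + ((38 - 4/3)/7)*138 = 39 + ((38 - 4*⅓)*(⅐))*138 = 39 + ((38 - 4/3)*(⅐))*138 = 39 + ((110/3)*(⅐))*138 = 39 + (110/21)*138 = 39 + 5060/7 = 5333/7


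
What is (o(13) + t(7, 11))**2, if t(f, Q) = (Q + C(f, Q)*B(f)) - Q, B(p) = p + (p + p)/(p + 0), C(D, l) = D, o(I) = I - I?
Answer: 3969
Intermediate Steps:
o(I) = 0
B(p) = 2 + p (B(p) = p + (2*p)/p = p + 2 = 2 + p)
t(f, Q) = f*(2 + f) (t(f, Q) = (Q + f*(2 + f)) - Q = f*(2 + f))
(o(13) + t(7, 11))**2 = (0 + 7*(2 + 7))**2 = (0 + 7*9)**2 = (0 + 63)**2 = 63**2 = 3969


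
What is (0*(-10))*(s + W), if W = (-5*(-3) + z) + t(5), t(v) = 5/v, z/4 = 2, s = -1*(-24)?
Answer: 0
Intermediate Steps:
s = 24
z = 8 (z = 4*2 = 8)
W = 24 (W = (-5*(-3) + 8) + 5/5 = (15 + 8) + 5*(⅕) = 23 + 1 = 24)
(0*(-10))*(s + W) = (0*(-10))*(24 + 24) = 0*48 = 0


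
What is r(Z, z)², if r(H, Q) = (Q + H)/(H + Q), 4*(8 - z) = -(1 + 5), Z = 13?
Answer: 1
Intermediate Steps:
z = 19/2 (z = 8 - (-1)*(1 + 5)/4 = 8 - (-1)*6/4 = 8 - ¼*(-6) = 8 + 3/2 = 19/2 ≈ 9.5000)
r(H, Q) = 1 (r(H, Q) = (H + Q)/(H + Q) = 1)
r(Z, z)² = 1² = 1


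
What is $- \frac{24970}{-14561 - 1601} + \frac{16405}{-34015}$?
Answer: $\frac{58421694}{54975043} \approx 1.0627$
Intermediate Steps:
$- \frac{24970}{-14561 - 1601} + \frac{16405}{-34015} = - \frac{24970}{-16162} + 16405 \left(- \frac{1}{34015}\right) = \left(-24970\right) \left(- \frac{1}{16162}\right) - \frac{3281}{6803} = \frac{12485}{8081} - \frac{3281}{6803} = \frac{58421694}{54975043}$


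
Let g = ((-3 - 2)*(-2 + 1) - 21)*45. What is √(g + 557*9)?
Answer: 9*√53 ≈ 65.521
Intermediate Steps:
g = -720 (g = (-5*(-1) - 21)*45 = (5 - 21)*45 = -16*45 = -720)
√(g + 557*9) = √(-720 + 557*9) = √(-720 + 5013) = √4293 = 9*√53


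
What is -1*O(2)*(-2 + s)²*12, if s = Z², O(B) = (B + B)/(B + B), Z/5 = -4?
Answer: -1900848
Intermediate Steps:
Z = -20 (Z = 5*(-4) = -20)
O(B) = 1 (O(B) = (2*B)/((2*B)) = (2*B)*(1/(2*B)) = 1)
s = 400 (s = (-20)² = 400)
-1*O(2)*(-2 + s)²*12 = -1*1*(-2 + 400)²*12 = -398²*12 = -158404*12 = -1900848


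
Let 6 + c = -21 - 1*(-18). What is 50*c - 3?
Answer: -453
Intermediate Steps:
c = -9 (c = -6 + (-21 - 1*(-18)) = -6 + (-21 + 18) = -6 - 3 = -9)
50*c - 3 = 50*(-9) - 3 = -450 - 3 = -453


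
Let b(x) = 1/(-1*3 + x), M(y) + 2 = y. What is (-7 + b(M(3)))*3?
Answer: -45/2 ≈ -22.500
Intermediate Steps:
M(y) = -2 + y
b(x) = 1/(-3 + x)
(-7 + b(M(3)))*3 = (-7 + 1/(-3 + (-2 + 3)))*3 = (-7 + 1/(-3 + 1))*3 = (-7 + 1/(-2))*3 = (-7 - ½)*3 = -15/2*3 = -45/2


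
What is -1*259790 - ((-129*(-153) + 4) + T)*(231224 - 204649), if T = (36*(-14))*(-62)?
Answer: -1355292465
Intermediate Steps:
T = 31248 (T = -504*(-62) = 31248)
-1*259790 - ((-129*(-153) + 4) + T)*(231224 - 204649) = -1*259790 - ((-129*(-153) + 4) + 31248)*(231224 - 204649) = -259790 - ((19737 + 4) + 31248)*26575 = -259790 - (19741 + 31248)*26575 = -259790 - 50989*26575 = -259790 - 1*1355032675 = -259790 - 1355032675 = -1355292465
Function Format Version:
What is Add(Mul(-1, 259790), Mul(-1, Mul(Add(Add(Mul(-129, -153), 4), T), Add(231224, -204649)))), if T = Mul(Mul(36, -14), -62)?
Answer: -1355292465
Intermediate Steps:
T = 31248 (T = Mul(-504, -62) = 31248)
Add(Mul(-1, 259790), Mul(-1, Mul(Add(Add(Mul(-129, -153), 4), T), Add(231224, -204649)))) = Add(Mul(-1, 259790), Mul(-1, Mul(Add(Add(Mul(-129, -153), 4), 31248), Add(231224, -204649)))) = Add(-259790, Mul(-1, Mul(Add(Add(19737, 4), 31248), 26575))) = Add(-259790, Mul(-1, Mul(Add(19741, 31248), 26575))) = Add(-259790, Mul(-1, Mul(50989, 26575))) = Add(-259790, Mul(-1, 1355032675)) = Add(-259790, -1355032675) = -1355292465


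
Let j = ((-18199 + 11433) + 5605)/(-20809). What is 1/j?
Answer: 20809/1161 ≈ 17.923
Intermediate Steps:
j = 1161/20809 (j = (-6766 + 5605)*(-1/20809) = -1161*(-1/20809) = 1161/20809 ≈ 0.055793)
1/j = 1/(1161/20809) = 20809/1161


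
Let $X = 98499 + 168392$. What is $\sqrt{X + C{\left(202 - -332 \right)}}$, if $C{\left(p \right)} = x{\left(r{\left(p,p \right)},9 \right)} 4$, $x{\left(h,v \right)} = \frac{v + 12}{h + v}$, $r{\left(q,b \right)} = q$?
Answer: $\frac{\sqrt{8743621119}}{181} \approx 516.62$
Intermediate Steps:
$X = 266891$
$x{\left(h,v \right)} = \frac{12 + v}{h + v}$
$C{\left(p \right)} = \frac{84}{9 + p}$ ($C{\left(p \right)} = \frac{12 + 9}{p + 9} \cdot 4 = \frac{1}{9 + p} 21 \cdot 4 = \frac{21}{9 + p} 4 = \frac{84}{9 + p}$)
$\sqrt{X + C{\left(202 - -332 \right)}} = \sqrt{266891 + \frac{84}{9 + \left(202 - -332\right)}} = \sqrt{266891 + \frac{84}{9 + \left(202 + 332\right)}} = \sqrt{266891 + \frac{84}{9 + 534}} = \sqrt{266891 + \frac{84}{543}} = \sqrt{266891 + 84 \cdot \frac{1}{543}} = \sqrt{266891 + \frac{28}{181}} = \sqrt{\frac{48307299}{181}} = \frac{\sqrt{8743621119}}{181}$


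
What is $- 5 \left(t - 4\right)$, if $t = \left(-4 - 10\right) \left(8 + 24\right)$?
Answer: $2260$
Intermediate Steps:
$t = -448$ ($t = \left(-14\right) 32 = -448$)
$- 5 \left(t - 4\right) = - 5 \left(-448 - 4\right) = \left(-5\right) \left(-452\right) = 2260$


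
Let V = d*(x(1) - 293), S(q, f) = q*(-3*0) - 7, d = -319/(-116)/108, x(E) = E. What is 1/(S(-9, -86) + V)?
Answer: -108/1559 ≈ -0.069275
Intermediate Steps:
d = 11/432 (d = -319*(-1/116)*(1/108) = (11/4)*(1/108) = 11/432 ≈ 0.025463)
S(q, f) = -7 (S(q, f) = q*0 - 7 = 0 - 7 = -7)
V = -803/108 (V = 11*(1 - 293)/432 = (11/432)*(-292) = -803/108 ≈ -7.4352)
1/(S(-9, -86) + V) = 1/(-7 - 803/108) = 1/(-1559/108) = -108/1559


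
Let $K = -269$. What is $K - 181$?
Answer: $-450$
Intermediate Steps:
$K - 181 = -269 - 181 = -450$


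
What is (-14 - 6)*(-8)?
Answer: 160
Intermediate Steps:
(-14 - 6)*(-8) = -20*(-8) = 160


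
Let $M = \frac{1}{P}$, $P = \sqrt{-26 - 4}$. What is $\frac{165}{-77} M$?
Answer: $\frac{i \sqrt{30}}{14} \approx 0.39123 i$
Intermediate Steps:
$P = i \sqrt{30}$ ($P = \sqrt{-30} = i \sqrt{30} \approx 5.4772 i$)
$M = - \frac{i \sqrt{30}}{30}$ ($M = \frac{1}{i \sqrt{30}} = - \frac{i \sqrt{30}}{30} \approx - 0.18257 i$)
$\frac{165}{-77} M = \frac{165}{-77} \left(- \frac{i \sqrt{30}}{30}\right) = 165 \left(- \frac{1}{77}\right) \left(- \frac{i \sqrt{30}}{30}\right) = - \frac{15 \left(- \frac{i \sqrt{30}}{30}\right)}{7} = \frac{i \sqrt{30}}{14}$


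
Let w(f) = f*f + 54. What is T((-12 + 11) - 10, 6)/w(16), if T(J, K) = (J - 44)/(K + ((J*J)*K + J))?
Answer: -11/44702 ≈ -0.00024607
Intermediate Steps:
w(f) = 54 + f**2 (w(f) = f**2 + 54 = 54 + f**2)
T(J, K) = (-44 + J)/(J + K + K*J**2) (T(J, K) = (-44 + J)/(K + (J**2*K + J)) = (-44 + J)/(K + (K*J**2 + J)) = (-44 + J)/(K + (J + K*J**2)) = (-44 + J)/(J + K + K*J**2))
T((-12 + 11) - 10, 6)/w(16) = ((-44 + ((-12 + 11) - 10))/(((-12 + 11) - 10) + 6 + 6*((-12 + 11) - 10)**2))/(54 + 16**2) = ((-44 + (-1 - 10))/((-1 - 10) + 6 + 6*(-1 - 10)**2))/(54 + 256) = ((-44 - 11)/(-11 + 6 + 6*(-11)**2))/310 = (-55/(-11 + 6 + 6*121))*(1/310) = (-55/(-11 + 6 + 726))*(1/310) = (-55/721)*(1/310) = ((1/721)*(-55))*(1/310) = -55/721*1/310 = -11/44702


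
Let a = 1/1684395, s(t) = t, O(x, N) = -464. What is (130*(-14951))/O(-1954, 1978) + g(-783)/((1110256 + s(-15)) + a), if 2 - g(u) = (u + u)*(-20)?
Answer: 454340955562436305/108464894573368 ≈ 4188.8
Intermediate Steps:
a = 1/1684395 ≈ 5.9369e-7
g(u) = 2 + 40*u (g(u) = 2 - (u + u)*(-20) = 2 - 2*u*(-20) = 2 - (-40)*u = 2 + 40*u)
(130*(-14951))/O(-1954, 1978) + g(-783)/((1110256 + s(-15)) + a) = (130*(-14951))/(-464) + (2 + 40*(-783))/((1110256 - 15) + 1/1684395) = -1943630*(-1/464) + (2 - 31320)/(1110241 + 1/1684395) = 971815/232 - 31318/1870084389196/1684395 = 971815/232 - 31318*1684395/1870084389196 = 971815/232 - 26375941305/935042194598 = 454340955562436305/108464894573368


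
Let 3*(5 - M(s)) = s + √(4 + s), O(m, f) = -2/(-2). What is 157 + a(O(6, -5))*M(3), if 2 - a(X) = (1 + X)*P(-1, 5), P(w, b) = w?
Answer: 173 - 4*√7/3 ≈ 169.47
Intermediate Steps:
O(m, f) = 1 (O(m, f) = -2*(-½) = 1)
M(s) = 5 - s/3 - √(4 + s)/3 (M(s) = 5 - (s + √(4 + s))/3 = 5 + (-s/3 - √(4 + s)/3) = 5 - s/3 - √(4 + s)/3)
a(X) = 3 + X (a(X) = 2 - (1 + X)*(-1) = 2 - (-1 - X) = 2 + (1 + X) = 3 + X)
157 + a(O(6, -5))*M(3) = 157 + (3 + 1)*(5 - ⅓*3 - √(4 + 3)/3) = 157 + 4*(5 - 1 - √7/3) = 157 + 4*(4 - √7/3) = 157 + (16 - 4*√7/3) = 173 - 4*√7/3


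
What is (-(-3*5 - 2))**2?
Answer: 289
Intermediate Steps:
(-(-3*5 - 2))**2 = (-(-15 - 2))**2 = (-1*(-17))**2 = 17**2 = 289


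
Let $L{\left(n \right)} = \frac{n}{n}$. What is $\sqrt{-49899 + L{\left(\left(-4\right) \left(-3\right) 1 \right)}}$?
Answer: $i \sqrt{49898} \approx 223.38 i$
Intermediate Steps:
$L{\left(n \right)} = 1$
$\sqrt{-49899 + L{\left(\left(-4\right) \left(-3\right) 1 \right)}} = \sqrt{-49899 + 1} = \sqrt{-49898} = i \sqrt{49898}$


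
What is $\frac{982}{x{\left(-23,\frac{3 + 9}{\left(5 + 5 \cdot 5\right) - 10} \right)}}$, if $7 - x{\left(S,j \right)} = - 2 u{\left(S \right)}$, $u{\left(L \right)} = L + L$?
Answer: $- \frac{982}{85} \approx -11.553$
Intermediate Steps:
$u{\left(L \right)} = 2 L$
$x{\left(S,j \right)} = 7 + 4 S$ ($x{\left(S,j \right)} = 7 - - 2 \cdot 2 S = 7 - - 4 S = 7 + 4 S$)
$\frac{982}{x{\left(-23,\frac{3 + 9}{\left(5 + 5 \cdot 5\right) - 10} \right)}} = \frac{982}{7 + 4 \left(-23\right)} = \frac{982}{7 - 92} = \frac{982}{-85} = 982 \left(- \frac{1}{85}\right) = - \frac{982}{85}$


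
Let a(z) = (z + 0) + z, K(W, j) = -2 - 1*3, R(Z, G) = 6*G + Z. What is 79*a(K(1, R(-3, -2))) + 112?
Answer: -678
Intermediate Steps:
R(Z, G) = Z + 6*G
K(W, j) = -5 (K(W, j) = -2 - 3 = -5)
a(z) = 2*z (a(z) = z + z = 2*z)
79*a(K(1, R(-3, -2))) + 112 = 79*(2*(-5)) + 112 = 79*(-10) + 112 = -790 + 112 = -678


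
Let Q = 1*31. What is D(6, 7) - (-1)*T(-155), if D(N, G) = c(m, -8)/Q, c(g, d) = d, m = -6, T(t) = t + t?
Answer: -9618/31 ≈ -310.26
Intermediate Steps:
T(t) = 2*t
Q = 31
D(N, G) = -8/31
D(6, 7) - (-1)*T(-155) = -8/31 - (-1)*2*(-155) = -8/31 - (-1)*(-310) = -8/31 - 1*310 = -8/31 - 310 = -9618/31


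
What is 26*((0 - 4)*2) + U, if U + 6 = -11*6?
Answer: -280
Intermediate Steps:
U = -72 (U = -6 - 11*6 = -6 - 1*66 = -6 - 66 = -72)
26*((0 - 4)*2) + U = 26*((0 - 4)*2) - 72 = 26*(-4*2) - 72 = 26*(-8) - 72 = -208 - 72 = -280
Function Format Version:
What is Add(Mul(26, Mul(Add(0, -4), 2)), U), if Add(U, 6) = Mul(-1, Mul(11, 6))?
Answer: -280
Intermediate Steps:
U = -72 (U = Add(-6, Mul(-1, Mul(11, 6))) = Add(-6, Mul(-1, 66)) = Add(-6, -66) = -72)
Add(Mul(26, Mul(Add(0, -4), 2)), U) = Add(Mul(26, Mul(Add(0, -4), 2)), -72) = Add(Mul(26, Mul(-4, 2)), -72) = Add(Mul(26, -8), -72) = Add(-208, -72) = -280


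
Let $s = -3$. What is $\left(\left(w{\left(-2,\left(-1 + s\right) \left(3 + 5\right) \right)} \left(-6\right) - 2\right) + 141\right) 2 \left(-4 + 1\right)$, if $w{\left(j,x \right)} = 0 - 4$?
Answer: $-978$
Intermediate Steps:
$w{\left(j,x \right)} = -4$ ($w{\left(j,x \right)} = 0 - 4 = -4$)
$\left(\left(w{\left(-2,\left(-1 + s\right) \left(3 + 5\right) \right)} \left(-6\right) - 2\right) + 141\right) 2 \left(-4 + 1\right) = \left(\left(\left(-4\right) \left(-6\right) - 2\right) + 141\right) 2 \left(-4 + 1\right) = \left(\left(24 - 2\right) + 141\right) 2 \left(-3\right) = \left(22 + 141\right) \left(-6\right) = 163 \left(-6\right) = -978$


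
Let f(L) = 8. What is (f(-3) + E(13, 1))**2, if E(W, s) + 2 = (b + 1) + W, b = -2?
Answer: 324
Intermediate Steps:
E(W, s) = -3 + W (E(W, s) = -2 + ((-2 + 1) + W) = -2 + (-1 + W) = -3 + W)
(f(-3) + E(13, 1))**2 = (8 + (-3 + 13))**2 = (8 + 10)**2 = 18**2 = 324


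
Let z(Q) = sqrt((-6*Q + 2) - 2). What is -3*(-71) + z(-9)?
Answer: 213 + 3*sqrt(6) ≈ 220.35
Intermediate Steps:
z(Q) = sqrt(6)*sqrt(-Q) (z(Q) = sqrt((2 - 6*Q) - 2) = sqrt(-6*Q) = sqrt(6)*sqrt(-Q))
-3*(-71) + z(-9) = -3*(-71) + sqrt(6)*sqrt(-1*(-9)) = 213 + sqrt(6)*sqrt(9) = 213 + sqrt(6)*3 = 213 + 3*sqrt(6)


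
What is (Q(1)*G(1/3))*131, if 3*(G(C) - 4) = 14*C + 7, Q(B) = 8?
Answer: 74408/9 ≈ 8267.6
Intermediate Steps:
G(C) = 19/3 + 14*C/3 (G(C) = 4 + (14*C + 7)/3 = 4 + (7 + 14*C)/3 = 4 + (7/3 + 14*C/3) = 19/3 + 14*C/3)
(Q(1)*G(1/3))*131 = (8*(19/3 + (14/3)/3))*131 = (8*(19/3 + (14/3)*(⅓)))*131 = (8*(19/3 + 14/9))*131 = (8*(71/9))*131 = (568/9)*131 = 74408/9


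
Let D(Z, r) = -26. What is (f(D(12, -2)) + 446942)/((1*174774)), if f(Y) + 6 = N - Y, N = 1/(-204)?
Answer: 91180247/35653896 ≈ 2.5574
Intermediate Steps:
N = -1/204 ≈ -0.0049020
f(Y) = -1225/204 - Y (f(Y) = -6 + (-1/204 - Y) = -1225/204 - Y)
(f(D(12, -2)) + 446942)/((1*174774)) = ((-1225/204 - 1*(-26)) + 446942)/((1*174774)) = ((-1225/204 + 26) + 446942)/174774 = (4079/204 + 446942)*(1/174774) = (91180247/204)*(1/174774) = 91180247/35653896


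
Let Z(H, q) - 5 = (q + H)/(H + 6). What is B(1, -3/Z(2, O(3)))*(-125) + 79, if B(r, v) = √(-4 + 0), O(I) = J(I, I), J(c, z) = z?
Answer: 79 - 250*I ≈ 79.0 - 250.0*I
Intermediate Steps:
O(I) = I
Z(H, q) = 5 + (H + q)/(6 + H) (Z(H, q) = 5 + (q + H)/(H + 6) = 5 + (H + q)/(6 + H))
B(r, v) = 2*I (B(r, v) = √(-4) = 2*I)
B(1, -3/Z(2, O(3)))*(-125) + 79 = (2*I)*(-125) + 79 = -250*I + 79 = 79 - 250*I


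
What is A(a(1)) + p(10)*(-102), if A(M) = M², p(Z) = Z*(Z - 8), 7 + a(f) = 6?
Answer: -2039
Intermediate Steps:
a(f) = -1 (a(f) = -7 + 6 = -1)
p(Z) = Z*(-8 + Z)
A(a(1)) + p(10)*(-102) = (-1)² + (10*(-8 + 10))*(-102) = 1 + (10*2)*(-102) = 1 + 20*(-102) = 1 - 2040 = -2039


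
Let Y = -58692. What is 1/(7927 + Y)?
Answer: -1/50765 ≈ -1.9699e-5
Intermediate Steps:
1/(7927 + Y) = 1/(7927 - 58692) = 1/(-50765) = -1/50765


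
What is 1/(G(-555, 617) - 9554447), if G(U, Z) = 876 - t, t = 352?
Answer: -1/9553923 ≈ -1.0467e-7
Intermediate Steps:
G(U, Z) = 524 (G(U, Z) = 876 - 1*352 = 876 - 352 = 524)
1/(G(-555, 617) - 9554447) = 1/(524 - 9554447) = 1/(-9553923) = -1/9553923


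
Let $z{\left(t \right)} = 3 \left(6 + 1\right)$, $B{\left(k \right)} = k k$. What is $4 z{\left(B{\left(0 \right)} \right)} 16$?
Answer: $1344$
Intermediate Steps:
$B{\left(k \right)} = k^{2}$
$z{\left(t \right)} = 21$ ($z{\left(t \right)} = 3 \cdot 7 = 21$)
$4 z{\left(B{\left(0 \right)} \right)} 16 = 4 \cdot 21 \cdot 16 = 84 \cdot 16 = 1344$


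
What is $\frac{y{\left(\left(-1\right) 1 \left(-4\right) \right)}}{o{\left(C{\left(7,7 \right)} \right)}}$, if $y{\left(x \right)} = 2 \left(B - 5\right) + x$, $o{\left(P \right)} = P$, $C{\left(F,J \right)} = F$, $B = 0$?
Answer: $- \frac{6}{7} \approx -0.85714$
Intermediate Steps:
$y{\left(x \right)} = -10 + x$ ($y{\left(x \right)} = 2 \left(0 - 5\right) + x = 2 \left(-5\right) + x = -10 + x$)
$\frac{y{\left(\left(-1\right) 1 \left(-4\right) \right)}}{o{\left(C{\left(7,7 \right)} \right)}} = \frac{-10 + \left(-1\right) 1 \left(-4\right)}{7} = \left(-10 - -4\right) \frac{1}{7} = \left(-10 + 4\right) \frac{1}{7} = \left(-6\right) \frac{1}{7} = - \frac{6}{7}$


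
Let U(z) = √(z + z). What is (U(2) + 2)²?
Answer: 16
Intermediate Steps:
U(z) = √2*√z (U(z) = √(2*z) = √2*√z)
(U(2) + 2)² = (√2*√2 + 2)² = (2 + 2)² = 4² = 16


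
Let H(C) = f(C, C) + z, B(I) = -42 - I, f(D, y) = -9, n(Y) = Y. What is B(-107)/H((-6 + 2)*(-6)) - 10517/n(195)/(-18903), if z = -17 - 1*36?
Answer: -18380267/17579790 ≈ -1.0455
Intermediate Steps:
z = -53 (z = -17 - 36 = -53)
H(C) = -62 (H(C) = -9 - 53 = -62)
B(-107)/H((-6 + 2)*(-6)) - 10517/n(195)/(-18903) = (-42 - 1*(-107))/(-62) - 10517/195/(-18903) = (-42 + 107)*(-1/62) - 10517*1/195*(-1/18903) = 65*(-1/62) - 809/15*(-1/18903) = -65/62 + 809/283545 = -18380267/17579790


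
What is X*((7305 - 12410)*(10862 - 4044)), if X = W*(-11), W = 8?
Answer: 3062918320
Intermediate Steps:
X = -88 (X = 8*(-11) = -88)
X*((7305 - 12410)*(10862 - 4044)) = -88*(7305 - 12410)*(10862 - 4044) = -(-449240)*6818 = -88*(-34805890) = 3062918320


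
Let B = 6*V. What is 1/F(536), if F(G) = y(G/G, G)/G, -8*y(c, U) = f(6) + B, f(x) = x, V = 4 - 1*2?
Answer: -2144/9 ≈ -238.22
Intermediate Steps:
V = 2 (V = 4 - 2 = 2)
B = 12 (B = 6*2 = 12)
y(c, U) = -9/4 (y(c, U) = -(6 + 12)/8 = -1/8*18 = -9/4)
F(G) = -9/(4*G)
1/F(536) = 1/(-9/4/536) = 1/(-9/4*1/536) = 1/(-9/2144) = -2144/9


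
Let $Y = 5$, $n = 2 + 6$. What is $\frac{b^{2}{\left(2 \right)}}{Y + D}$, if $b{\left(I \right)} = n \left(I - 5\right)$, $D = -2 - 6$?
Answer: $-192$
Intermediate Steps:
$n = 8$
$D = -8$ ($D = -2 - 6 = -8$)
$b{\left(I \right)} = -40 + 8 I$ ($b{\left(I \right)} = 8 \left(I - 5\right) = 8 \left(-5 + I\right) = -40 + 8 I$)
$\frac{b^{2}{\left(2 \right)}}{Y + D} = \frac{\left(-40 + 8 \cdot 2\right)^{2}}{5 - 8} = \frac{\left(-40 + 16\right)^{2}}{-3} = \left(-24\right)^{2} \left(- \frac{1}{3}\right) = 576 \left(- \frac{1}{3}\right) = -192$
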